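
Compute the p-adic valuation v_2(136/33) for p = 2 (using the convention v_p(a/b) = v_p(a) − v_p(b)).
v_2(136/33) = 3

Factor powers of 2 from the numerator and denominator of the reduced fraction: 136 = 2^3 · 17 and 33 = 2^0 · 33. Apply v_p(a/b) = v_p(a) − v_p(b): v_2(136/33) = 3 − 0 = 3.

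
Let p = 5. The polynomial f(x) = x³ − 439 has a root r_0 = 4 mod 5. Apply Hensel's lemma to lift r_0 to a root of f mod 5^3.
r_2 = 4 (mod 125)

Hensel: r_{i+1} = r_i − f(r_i)/f′(r_i) mod 5^{i+2}, where f′(x) = 3x². Iterate:
  r_0 = 4 (mod 5)
  r_1 = 4 (mod 25)
  r_2 = 4 (mod 125)
Final: r = 4 with f(r) ≡ 0 mod 5^3.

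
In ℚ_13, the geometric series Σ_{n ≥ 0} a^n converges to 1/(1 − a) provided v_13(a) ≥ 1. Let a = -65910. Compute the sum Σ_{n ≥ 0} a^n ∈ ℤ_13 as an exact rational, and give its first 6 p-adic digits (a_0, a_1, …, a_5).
Σ a^n = 1/(1 − a) = 1/65911;  first 6 digits = (1, 0, 0, 9, 10, 12)

v_13(a) = 3 ≥ 1, so the series converges in ℤ_13 to 1/(1 − a) = 1/(1 − (-65910)) = 1/65911. Expand this rational in ℤ_13: compute digits iteratively via d_i = x_i mod 13, x_{i+1} = (x_i − d_i)/13. The first 6 digits are (1, 0, 0, 9, 10, 12).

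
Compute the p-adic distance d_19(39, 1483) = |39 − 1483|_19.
d_19(39, 1483) = 1/361

Step 1 — x − y = 39 − 1483 = -1444. Step 2 — v_19(-1444) = 2 (factor: -1444 = −(19^2 · 4); the sign does not affect v_p). Step 3 — |x − y|_19 = 19^{-2} = 1/361.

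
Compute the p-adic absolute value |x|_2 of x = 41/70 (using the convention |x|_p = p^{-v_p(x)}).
|41/70|_2 = 2

Step 1 — compute v_2(x) by factoring powers of 2 out of the numerator and denominator: v_2(41/70) = -1. Step 2 — apply |x|_p = p^{-v_p(x)} = 2^{1} = 2.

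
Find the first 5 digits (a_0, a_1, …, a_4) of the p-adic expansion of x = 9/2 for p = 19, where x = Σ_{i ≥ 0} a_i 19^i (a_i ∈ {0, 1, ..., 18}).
(a_0, …, a_4) = (14, 9, 9, 9, 9)

v_19(9/2) = 0 (numerator and denominator both coprime to 19), so x ∈ ℤ_19^×. Compute digits iteratively via a_i = x_i mod 19, x_{i+1} = (x_i − a_i)/19, with x_0 = x:
  x_0 = 9/2;  a_0 = 14;  x_1 = (x_0 − 14)/19 = -1/2
  x_1 = -1/2;  a_1 = 9;  x_2 = (x_1 − 9)/19 = -1/2
  x_2 = -1/2;  a_2 = 9;  x_3 = (x_2 − 9)/19 = -1/2
  x_3 = -1/2;  a_3 = 9;  x_4 = (x_3 − 9)/19 = -1/2
  x_4 = -1/2;  a_4 = 9;  x_5 = (x_4 − 9)/19 = -1/2
Digits: (14, 9, 9, 9, 9).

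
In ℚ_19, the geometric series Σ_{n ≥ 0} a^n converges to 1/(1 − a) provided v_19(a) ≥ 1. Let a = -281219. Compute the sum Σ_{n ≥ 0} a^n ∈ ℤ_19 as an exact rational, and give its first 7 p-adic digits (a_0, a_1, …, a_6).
Σ a^n = 1/(1 − a) = 1/281220;  first 7 digits = (1, 0, 0, 16, 16, 18, 8)

v_19(a) = 3 ≥ 1, so the series converges in ℤ_19 to 1/(1 − a) = 1/(1 − (-281219)) = 1/281220. Expand this rational in ℤ_19: compute digits iteratively via d_i = x_i mod 19, x_{i+1} = (x_i − d_i)/19. The first 7 digits are (1, 0, 0, 16, 16, 18, 8).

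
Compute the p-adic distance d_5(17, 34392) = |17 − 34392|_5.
d_5(17, 34392) = 1/3125

Step 1 — x − y = 17 − 34392 = -34375. Step 2 — v_5(-34375) = 5 (factor: -34375 = −(5^5 · 11); the sign does not affect v_p). Step 3 — |x − y|_5 = 5^{-5} = 1/3125.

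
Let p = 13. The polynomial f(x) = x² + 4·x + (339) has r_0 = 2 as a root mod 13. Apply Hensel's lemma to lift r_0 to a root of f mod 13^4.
r_3 = 12612 (mod 28561)

Hensel: r_{i+1} = r_i − f(r_i)·(f′(r_i))^{-1} mod 13^{i+2}, f′(x) = 2x + 4. Iterate:
  r_0 = 2 (mod 13)
  r_1 = 106 (mod 169)
  r_2 = 1627 (mod 2197)
  r_3 = 12612 (mod 28561)
Final: r = 12612 satisfies f(r) ≡ 0 mod 13^4.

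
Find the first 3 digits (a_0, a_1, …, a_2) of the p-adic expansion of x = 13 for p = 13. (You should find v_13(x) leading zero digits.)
(a_0, …, a_2) = (0, 1, 0)

v_13(13) = 1, so a_0 = ... = a_0 = 0. Factor out: x = 13^1 · u with u = 1 a unit in ℤ_13. Expand u iteratively via a_{v+i} = u_i mod 13, u_{i+1} = (u_i − a_{v+i})/13:
  u_0 = 1;  a_1 = 1;  u_1 = (u_0 − 1)/13 = 0
  u_1 = 0;  a_2 = 0;  u_2 = (u_1 − 0)/13 = 0
Digits: (0, 1, 0).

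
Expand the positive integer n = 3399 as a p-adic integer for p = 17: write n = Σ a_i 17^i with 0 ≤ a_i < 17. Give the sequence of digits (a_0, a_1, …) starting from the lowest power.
(a_0, a_1, …) = (16, 12, 11)

Repeated division by 17 gives the digits low-to-high: 3399 = 16 + 12·17^1 + 11·17^2. Digit sequence: (16, 12, 11).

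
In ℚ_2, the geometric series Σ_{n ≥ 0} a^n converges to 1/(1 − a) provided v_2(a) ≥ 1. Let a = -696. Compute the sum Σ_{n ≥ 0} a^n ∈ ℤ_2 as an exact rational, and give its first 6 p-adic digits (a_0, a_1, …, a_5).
Σ a^n = 1/(1 − a) = 1/697;  first 6 digits = (1, 0, 0, 1, 0, 0)

v_2(a) = 3 ≥ 1, so the series converges in ℤ_2 to 1/(1 − a) = 1/(1 − (-696)) = 1/697. Expand this rational in ℤ_2: compute digits iteratively via d_i = x_i mod 2, x_{i+1} = (x_i − d_i)/2. The first 6 digits are (1, 0, 0, 1, 0, 0).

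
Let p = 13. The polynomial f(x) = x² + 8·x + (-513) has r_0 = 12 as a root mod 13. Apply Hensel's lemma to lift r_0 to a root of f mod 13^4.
r_3 = 28534 (mod 28561)

Hensel: r_{i+1} = r_i − f(r_i)·(f′(r_i))^{-1} mod 13^{i+2}, f′(x) = 2x + 8. Iterate:
  r_0 = 12 (mod 13)
  r_1 = 142 (mod 169)
  r_2 = 2170 (mod 2197)
  r_3 = 28534 (mod 28561)
Final: r = 28534 satisfies f(r) ≡ 0 mod 13^4.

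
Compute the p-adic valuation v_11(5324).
v_11(5324) = 3

v_11(n) is the largest exponent k such that 11^k divides n. Factor out: 5324 = 11^3 · 4. (Sign doesn't affect v_p.) So v_11(5324) = 3.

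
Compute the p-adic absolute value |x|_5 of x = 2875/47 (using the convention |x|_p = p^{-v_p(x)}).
|2875/47|_5 = 1/125

Step 1 — compute v_5(x) by factoring powers of 5 out of the numerator and denominator: v_5(2875/47) = 3. Step 2 — apply |x|_p = p^{-v_p(x)} = 5^{-3} = 1/125.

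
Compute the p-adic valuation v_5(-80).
v_5(-80) = 1

v_5(n) is the largest exponent k such that 5^k divides n. Factor out: -80 = -5^1 · 16. (Sign doesn't affect v_p.) So v_5(-80) = 1.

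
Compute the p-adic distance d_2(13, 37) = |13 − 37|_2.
d_2(13, 37) = 1/8

Step 1 — x − y = 13 − 37 = -24. Step 2 — v_2(-24) = 3 (factor: -24 = −(2^3 · 3); the sign does not affect v_p). Step 3 — |x − y|_2 = 2^{-3} = 1/8.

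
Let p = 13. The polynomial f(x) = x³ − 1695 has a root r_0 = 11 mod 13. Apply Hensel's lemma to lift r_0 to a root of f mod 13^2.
r_1 = 154 (mod 169)

Hensel: r_{i+1} = r_i − f(r_i)/f′(r_i) mod 13^{i+2}, where f′(x) = 3x². Iterate:
  r_0 = 11 (mod 13)
  r_1 = 154 (mod 169)
Final: r = 154 with f(r) ≡ 0 mod 13^2.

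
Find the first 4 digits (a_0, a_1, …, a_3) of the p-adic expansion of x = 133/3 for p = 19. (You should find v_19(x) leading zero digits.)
(a_0, …, a_3) = (0, 15, 12, 12)

v_19(133/3) = 1, so a_0 = ... = a_0 = 0. Factor out: x = 19^1 · u with u = 7/3 a unit in ℤ_19. Expand u iteratively via a_{v+i} = u_i mod 19, u_{i+1} = (u_i − a_{v+i})/19:
  u_0 = 7/3;  a_1 = 15;  u_1 = (u_0 − 15)/19 = -2/3
  u_1 = -2/3;  a_2 = 12;  u_2 = (u_1 − 12)/19 = -2/3
  u_2 = -2/3;  a_3 = 12;  u_3 = (u_2 − 12)/19 = -2/3
Digits: (0, 15, 12, 12).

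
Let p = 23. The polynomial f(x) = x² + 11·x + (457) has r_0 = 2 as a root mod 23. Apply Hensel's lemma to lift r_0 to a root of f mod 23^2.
r_1 = 393 (mod 529)

Hensel: r_{i+1} = r_i − f(r_i)·(f′(r_i))^{-1} mod 23^{i+2}, f′(x) = 2x + 11. Iterate:
  r_0 = 2 (mod 23)
  r_1 = 393 (mod 529)
Final: r = 393 satisfies f(r) ≡ 0 mod 23^2.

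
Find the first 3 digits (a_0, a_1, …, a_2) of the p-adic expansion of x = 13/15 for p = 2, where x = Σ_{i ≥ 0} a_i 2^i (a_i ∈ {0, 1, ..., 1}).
(a_0, …, a_2) = (1, 1, 0)

v_2(13/15) = 0 (numerator and denominator both coprime to 2), so x ∈ ℤ_2^×. Compute digits iteratively via a_i = x_i mod 2, x_{i+1} = (x_i − a_i)/2, with x_0 = x:
  x_0 = 13/15;  a_0 = 1;  x_1 = (x_0 − 1)/2 = -1/15
  x_1 = -1/15;  a_1 = 1;  x_2 = (x_1 − 1)/2 = -8/15
  x_2 = -8/15;  a_2 = 0;  x_3 = (x_2 − 0)/2 = -4/15
Digits: (1, 1, 0).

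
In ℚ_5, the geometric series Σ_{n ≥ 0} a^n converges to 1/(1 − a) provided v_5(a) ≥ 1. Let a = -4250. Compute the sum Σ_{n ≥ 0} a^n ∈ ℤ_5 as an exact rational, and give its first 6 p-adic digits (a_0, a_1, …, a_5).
Σ a^n = 1/(1 − a) = 1/4251;  first 6 digits = (1, 0, 0, 1, 3, 3)

v_5(a) = 3 ≥ 1, so the series converges in ℤ_5 to 1/(1 − a) = 1/(1 − (-4250)) = 1/4251. Expand this rational in ℤ_5: compute digits iteratively via d_i = x_i mod 5, x_{i+1} = (x_i − d_i)/5. The first 6 digits are (1, 0, 0, 1, 3, 3).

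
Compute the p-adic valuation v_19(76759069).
v_19(76759069) = 5

v_19(n) is the largest exponent k such that 19^k divides n. Factor out: 76759069 = 19^5 · 31. (Sign doesn't affect v_p.) So v_19(76759069) = 5.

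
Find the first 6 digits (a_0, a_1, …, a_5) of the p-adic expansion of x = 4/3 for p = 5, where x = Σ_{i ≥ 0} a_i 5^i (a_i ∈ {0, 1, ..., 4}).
(a_0, …, a_5) = (3, 3, 1, 3, 1, 3)

v_5(4/3) = 0 (numerator and denominator both coprime to 5), so x ∈ ℤ_5^×. Compute digits iteratively via a_i = x_i mod 5, x_{i+1} = (x_i − a_i)/5, with x_0 = x:
  x_0 = 4/3;  a_0 = 3;  x_1 = (x_0 − 3)/5 = -1/3
  x_1 = -1/3;  a_1 = 3;  x_2 = (x_1 − 3)/5 = -2/3
  x_2 = -2/3;  a_2 = 1;  x_3 = (x_2 − 1)/5 = -1/3
  x_3 = -1/3;  a_3 = 3;  x_4 = (x_3 − 3)/5 = -2/3
  x_4 = -2/3;  a_4 = 1;  x_5 = (x_4 − 1)/5 = -1/3
  x_5 = -1/3;  a_5 = 3;  x_6 = (x_5 − 3)/5 = -2/3
Digits: (3, 3, 1, 3, 1, 3).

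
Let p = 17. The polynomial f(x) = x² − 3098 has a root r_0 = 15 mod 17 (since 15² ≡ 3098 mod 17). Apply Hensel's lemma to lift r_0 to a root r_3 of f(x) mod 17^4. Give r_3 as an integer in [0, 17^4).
r_3 = 74798 (mod 83521)

Hensel's recurrence: r_{i+1} = r_i − f(r_i)·(f′(r_i))^{-1} mod 17^{i+2}, with f′(x) = 2x. Iterate:
  r_0 = 15 (mod 17)
  r_1 = 236 (mod 289)
  r_2 = 1103 (mod 4913)
  r_3 = 74798 (mod 83521)
Final: r_3 = 74798, and one checks f(r_3) ≡ 0 mod 17^4.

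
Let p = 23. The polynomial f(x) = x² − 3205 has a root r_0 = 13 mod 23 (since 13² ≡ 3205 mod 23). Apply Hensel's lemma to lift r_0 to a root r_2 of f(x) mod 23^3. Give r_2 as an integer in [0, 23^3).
r_2 = 4728 (mod 12167)

Hensel's recurrence: r_{i+1} = r_i − f(r_i)·(f′(r_i))^{-1} mod 23^{i+2}, with f′(x) = 2x. Iterate:
  r_0 = 13 (mod 23)
  r_1 = 496 (mod 529)
  r_2 = 4728 (mod 12167)
Final: r_2 = 4728, and one checks f(r_2) ≡ 0 mod 23^3.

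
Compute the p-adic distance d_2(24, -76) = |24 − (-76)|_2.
d_2(24, -76) = 1/4

Step 1 — x − y = 24 − (-76) = 100. Step 2 — v_2(100) = 2 (factor: 100 = (2^2 · 25); the sign does not affect v_p). Step 3 — |x − y|_2 = 2^{-2} = 1/4.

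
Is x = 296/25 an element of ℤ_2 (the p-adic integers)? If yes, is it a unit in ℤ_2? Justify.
x ∈ ℤ_2 but not a unit; v_2(x) = 3 > 0

ℤ_2 = {x ∈ ℚ_2 : v_2(x) ≥ 0} and ℤ_2^× = {x ∈ ℤ_2 : v_2(x) = 0}. Here v_2(296/25) = v_2(num) − v_2(den) = 3; compare against these criteria.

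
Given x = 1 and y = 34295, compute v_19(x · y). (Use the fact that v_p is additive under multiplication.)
v_19(34295) = 3

v_p(x) = 0 (factor: 1 = 19^0 · 1); v_p(y) = 3 (factor: 34295 = 19^3 · 5). Additivity: v_p(xy) = v_p(x) + v_p(y) = 0 + 3 = 3. (Direct check: xy = 34295 = 19^3 · (5).)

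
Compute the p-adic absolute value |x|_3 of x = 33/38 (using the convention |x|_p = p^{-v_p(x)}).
|33/38|_3 = 1/3

Step 1 — compute v_3(x) by factoring powers of 3 out of the numerator and denominator: v_3(33/38) = 1. Step 2 — apply |x|_p = p^{-v_p(x)} = 3^{-1} = 1/3.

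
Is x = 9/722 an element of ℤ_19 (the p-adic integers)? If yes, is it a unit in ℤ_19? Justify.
x ∉ ℤ_19 (v_19(x) = -2 < 0)

ℤ_19 = {x ∈ ℚ_19 : v_19(x) ≥ 0} and ℤ_19^× = {x ∈ ℤ_19 : v_19(x) = 0}. Here v_19(9/722) = v_19(num) − v_19(den) = -2; compare against these criteria.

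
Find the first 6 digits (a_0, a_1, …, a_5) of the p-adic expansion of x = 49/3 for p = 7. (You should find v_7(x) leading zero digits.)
(a_0, …, a_5) = (0, 0, 5, 4, 4, 4)

v_7(49/3) = 2, so a_0 = ... = a_1 = 0. Factor out: x = 7^2 · u with u = 1/3 a unit in ℤ_7. Expand u iteratively via a_{v+i} = u_i mod 7, u_{i+1} = (u_i − a_{v+i})/7:
  u_0 = 1/3;  a_2 = 5;  u_1 = (u_0 − 5)/7 = -2/3
  u_1 = -2/3;  a_3 = 4;  u_2 = (u_1 − 4)/7 = -2/3
  u_2 = -2/3;  a_4 = 4;  u_3 = (u_2 − 4)/7 = -2/3
  u_3 = -2/3;  a_5 = 4;  u_4 = (u_3 − 4)/7 = -2/3
Digits: (0, 0, 5, 4, 4, 4).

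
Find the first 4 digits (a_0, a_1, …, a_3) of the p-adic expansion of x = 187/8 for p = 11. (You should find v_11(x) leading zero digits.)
(a_0, …, a_3) = (0, 9, 9, 6)

v_11(187/8) = 1, so a_0 = ... = a_0 = 0. Factor out: x = 11^1 · u with u = 17/8 a unit in ℤ_11. Expand u iteratively via a_{v+i} = u_i mod 11, u_{i+1} = (u_i − a_{v+i})/11:
  u_0 = 17/8;  a_1 = 9;  u_1 = (u_0 − 9)/11 = -5/8
  u_1 = -5/8;  a_2 = 9;  u_2 = (u_1 − 9)/11 = -7/8
  u_2 = -7/8;  a_3 = 6;  u_3 = (u_2 − 6)/11 = -5/8
Digits: (0, 9, 9, 6).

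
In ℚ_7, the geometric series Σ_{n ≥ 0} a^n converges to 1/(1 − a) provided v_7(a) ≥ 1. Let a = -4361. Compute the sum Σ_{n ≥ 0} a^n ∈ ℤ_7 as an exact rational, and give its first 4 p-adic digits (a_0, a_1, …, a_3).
Σ a^n = 1/(1 − a) = 1/4362;  first 4 digits = (1, 0, 2, 1)

v_7(a) = 2 ≥ 1, so the series converges in ℤ_7 to 1/(1 − a) = 1/(1 − (-4361)) = 1/4362. Expand this rational in ℤ_7: compute digits iteratively via d_i = x_i mod 7, x_{i+1} = (x_i − d_i)/7. The first 4 digits are (1, 0, 2, 1).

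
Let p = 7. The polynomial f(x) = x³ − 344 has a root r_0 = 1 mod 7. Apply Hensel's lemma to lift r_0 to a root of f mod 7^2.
r_1 = 1 (mod 49)

Hensel: r_{i+1} = r_i − f(r_i)/f′(r_i) mod 7^{i+2}, where f′(x) = 3x². Iterate:
  r_0 = 1 (mod 7)
  r_1 = 1 (mod 49)
Final: r = 1 with f(r) ≡ 0 mod 7^2.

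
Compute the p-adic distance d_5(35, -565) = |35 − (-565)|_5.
d_5(35, -565) = 1/25

Step 1 — x − y = 35 − (-565) = 600. Step 2 — v_5(600) = 2 (factor: 600 = (5^2 · 24); the sign does not affect v_p). Step 3 — |x − y|_5 = 5^{-2} = 1/25.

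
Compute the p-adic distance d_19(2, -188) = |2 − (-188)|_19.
d_19(2, -188) = 1/19

Step 1 — x − y = 2 − (-188) = 190. Step 2 — v_19(190) = 1 (factor: 190 = (19^1 · 10); the sign does not affect v_p). Step 3 — |x − y|_19 = 19^{-1} = 1/19.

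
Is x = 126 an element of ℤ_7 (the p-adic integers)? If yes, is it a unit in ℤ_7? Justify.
x ∈ ℤ_7 but not a unit; v_7(x) = 1 > 0

ℤ_7 = {x ∈ ℚ_7 : v_7(x) ≥ 0} and ℤ_7^× = {x ∈ ℤ_7 : v_7(x) = 0}. Here v_7(126) = v_7(num) − v_7(den) = 1; compare against these criteria.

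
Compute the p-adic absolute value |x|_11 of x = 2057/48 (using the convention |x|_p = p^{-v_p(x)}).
|2057/48|_11 = 1/121

Step 1 — compute v_11(x) by factoring powers of 11 out of the numerator and denominator: v_11(2057/48) = 2. Step 2 — apply |x|_p = p^{-v_p(x)} = 11^{-2} = 1/121.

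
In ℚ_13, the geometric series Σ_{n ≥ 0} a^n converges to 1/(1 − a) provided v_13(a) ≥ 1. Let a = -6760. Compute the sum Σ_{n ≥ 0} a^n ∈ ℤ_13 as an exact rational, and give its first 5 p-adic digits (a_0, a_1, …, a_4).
Σ a^n = 1/(1 − a) = 1/6761;  first 5 digits = (1, 0, 12, 9, 0)

v_13(a) = 2 ≥ 1, so the series converges in ℤ_13 to 1/(1 − a) = 1/(1 − (-6760)) = 1/6761. Expand this rational in ℤ_13: compute digits iteratively via d_i = x_i mod 13, x_{i+1} = (x_i − d_i)/13. The first 5 digits are (1, 0, 12, 9, 0).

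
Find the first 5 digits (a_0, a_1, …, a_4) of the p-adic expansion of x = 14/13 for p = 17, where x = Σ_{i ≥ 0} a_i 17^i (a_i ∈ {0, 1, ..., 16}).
(a_0, …, a_4) = (5, 5, 1, 13, 11)

v_17(14/13) = 0 (numerator and denominator both coprime to 17), so x ∈ ℤ_17^×. Compute digits iteratively via a_i = x_i mod 17, x_{i+1} = (x_i − a_i)/17, with x_0 = x:
  x_0 = 14/13;  a_0 = 5;  x_1 = (x_0 − 5)/17 = -3/13
  x_1 = -3/13;  a_1 = 5;  x_2 = (x_1 − 5)/17 = -4/13
  x_2 = -4/13;  a_2 = 1;  x_3 = (x_2 − 1)/17 = -1/13
  x_3 = -1/13;  a_3 = 13;  x_4 = (x_3 − 13)/17 = -10/13
  x_4 = -10/13;  a_4 = 11;  x_5 = (x_4 − 11)/17 = -9/13
Digits: (5, 5, 1, 13, 11).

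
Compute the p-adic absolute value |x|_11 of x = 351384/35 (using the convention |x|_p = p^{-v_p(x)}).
|351384/35|_11 = 1/14641

Step 1 — compute v_11(x) by factoring powers of 11 out of the numerator and denominator: v_11(351384/35) = 4. Step 2 — apply |x|_p = p^{-v_p(x)} = 11^{-4} = 1/14641.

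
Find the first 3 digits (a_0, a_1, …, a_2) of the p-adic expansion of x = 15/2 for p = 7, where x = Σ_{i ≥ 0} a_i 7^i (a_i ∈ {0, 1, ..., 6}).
(a_0, …, a_2) = (4, 4, 3)

v_7(15/2) = 0 (numerator and denominator both coprime to 7), so x ∈ ℤ_7^×. Compute digits iteratively via a_i = x_i mod 7, x_{i+1} = (x_i − a_i)/7, with x_0 = x:
  x_0 = 15/2;  a_0 = 4;  x_1 = (x_0 − 4)/7 = 1/2
  x_1 = 1/2;  a_1 = 4;  x_2 = (x_1 − 4)/7 = -1/2
  x_2 = -1/2;  a_2 = 3;  x_3 = (x_2 − 3)/7 = -1/2
Digits: (4, 4, 3).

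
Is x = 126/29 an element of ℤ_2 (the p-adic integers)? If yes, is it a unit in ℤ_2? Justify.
x ∈ ℤ_2 but not a unit; v_2(x) = 1 > 0

ℤ_2 = {x ∈ ℚ_2 : v_2(x) ≥ 0} and ℤ_2^× = {x ∈ ℤ_2 : v_2(x) = 0}. Here v_2(126/29) = v_2(num) − v_2(den) = 1; compare against these criteria.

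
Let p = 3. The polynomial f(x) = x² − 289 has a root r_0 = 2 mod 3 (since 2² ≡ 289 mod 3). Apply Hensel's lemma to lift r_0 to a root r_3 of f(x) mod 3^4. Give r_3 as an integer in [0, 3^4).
r_3 = 17 (mod 81)

Hensel's recurrence: r_{i+1} = r_i − f(r_i)·(f′(r_i))^{-1} mod 3^{i+2}, with f′(x) = 2x. Iterate:
  r_0 = 2 (mod 3)
  r_1 = 8 (mod 9)
  r_2 = 17 (mod 27)
  r_3 = 17 (mod 81)
Final: r_3 = 17, and one checks f(r_3) ≡ 0 mod 3^4.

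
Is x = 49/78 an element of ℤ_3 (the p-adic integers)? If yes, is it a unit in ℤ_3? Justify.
x ∉ ℤ_3 (v_3(x) = -1 < 0)

ℤ_3 = {x ∈ ℚ_3 : v_3(x) ≥ 0} and ℤ_3^× = {x ∈ ℤ_3 : v_3(x) = 0}. Here v_3(49/78) = v_3(num) − v_3(den) = -1; compare against these criteria.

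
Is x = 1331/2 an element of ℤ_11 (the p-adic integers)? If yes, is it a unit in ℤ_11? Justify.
x ∈ ℤ_11 but not a unit; v_11(x) = 3 > 0

ℤ_11 = {x ∈ ℚ_11 : v_11(x) ≥ 0} and ℤ_11^× = {x ∈ ℤ_11 : v_11(x) = 0}. Here v_11(1331/2) = v_11(num) − v_11(den) = 3; compare against these criteria.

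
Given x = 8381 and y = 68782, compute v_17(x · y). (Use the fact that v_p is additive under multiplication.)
v_17(576461942) = 5

v_p(x) = 2 (factor: 8381 = 17^2 · 29); v_p(y) = 3 (factor: 68782 = 17^3 · 14). Additivity: v_p(xy) = v_p(x) + v_p(y) = 2 + 3 = 5. (Direct check: xy = 576461942 = 17^5 · (406).)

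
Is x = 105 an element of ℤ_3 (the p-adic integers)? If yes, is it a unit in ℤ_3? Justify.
x ∈ ℤ_3 but not a unit; v_3(x) = 1 > 0

ℤ_3 = {x ∈ ℚ_3 : v_3(x) ≥ 0} and ℤ_3^× = {x ∈ ℤ_3 : v_3(x) = 0}. Here v_3(105) = v_3(num) − v_3(den) = 1; compare against these criteria.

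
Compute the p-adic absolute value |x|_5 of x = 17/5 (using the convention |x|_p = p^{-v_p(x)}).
|17/5|_5 = 5

Step 1 — compute v_5(x) by factoring powers of 5 out of the numerator and denominator: v_5(17/5) = -1. Step 2 — apply |x|_p = p^{-v_p(x)} = 5^{1} = 5.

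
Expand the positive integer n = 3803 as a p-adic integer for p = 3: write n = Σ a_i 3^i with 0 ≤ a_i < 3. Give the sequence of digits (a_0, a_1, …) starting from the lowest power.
(a_0, a_1, …) = (2, 1, 2, 2, 1, 0, 2, 1)

Repeated division by 3 gives the digits low-to-high: 3803 = 2 + 1·3^1 + 2·3^2 + 2·3^3 + 1·3^4 + 2·3^6 + 1·3^7. Digit sequence: (2, 1, 2, 2, 1, 0, 2, 1).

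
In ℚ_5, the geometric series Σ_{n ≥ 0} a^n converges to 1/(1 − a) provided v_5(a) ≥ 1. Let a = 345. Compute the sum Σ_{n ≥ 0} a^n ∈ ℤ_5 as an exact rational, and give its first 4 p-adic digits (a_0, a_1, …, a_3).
Σ a^n = 1/(1 − a) = -1/344;  first 4 digits = (1, 4, 4, 3)

v_5(a) = 1 ≥ 1, so the series converges in ℤ_5 to 1/(1 − a) = 1/(1 − 345) = -1/344. Expand this rational in ℤ_5: compute digits iteratively via d_i = x_i mod 5, x_{i+1} = (x_i − d_i)/5. The first 4 digits are (1, 4, 4, 3).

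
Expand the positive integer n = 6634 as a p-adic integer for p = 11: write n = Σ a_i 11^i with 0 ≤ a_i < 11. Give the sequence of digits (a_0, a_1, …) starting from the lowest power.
(a_0, a_1, …) = (1, 9, 10, 4)

Repeated division by 11 gives the digits low-to-high: 6634 = 1 + 9·11^1 + 10·11^2 + 4·11^3. Digit sequence: (1, 9, 10, 4).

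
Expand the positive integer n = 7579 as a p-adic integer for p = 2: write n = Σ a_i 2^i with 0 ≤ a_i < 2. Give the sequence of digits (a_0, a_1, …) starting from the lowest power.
(a_0, a_1, …) = (1, 1, 0, 1, 1, 0, 0, 1, 1, 0, 1, 1, 1)

Repeated division by 2 gives the digits low-to-high: 7579 = 1 + 1·2^1 + 1·2^3 + 1·2^4 + 1·2^7 + 1·2^8 + 1·2^10 + 1·2^11 + 1·2^12. Digit sequence: (1, 1, 0, 1, 1, 0, 0, 1, 1, 0, 1, 1, 1).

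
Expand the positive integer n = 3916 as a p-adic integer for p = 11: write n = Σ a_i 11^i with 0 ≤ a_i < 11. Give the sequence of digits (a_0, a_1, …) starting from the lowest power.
(a_0, a_1, …) = (0, 4, 10, 2)

Repeated division by 11 gives the digits low-to-high: 3916 = 4·11^1 + 10·11^2 + 2·11^3. Digit sequence: (0, 4, 10, 2).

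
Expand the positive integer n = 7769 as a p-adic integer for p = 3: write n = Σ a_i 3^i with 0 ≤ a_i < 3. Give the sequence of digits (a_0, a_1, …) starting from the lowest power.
(a_0, a_1, …) = (2, 0, 2, 2, 2, 1, 1, 0, 1)

Repeated division by 3 gives the digits low-to-high: 7769 = 2 + 2·3^2 + 2·3^3 + 2·3^4 + 1·3^5 + 1·3^6 + 1·3^8. Digit sequence: (2, 0, 2, 2, 2, 1, 1, 0, 1).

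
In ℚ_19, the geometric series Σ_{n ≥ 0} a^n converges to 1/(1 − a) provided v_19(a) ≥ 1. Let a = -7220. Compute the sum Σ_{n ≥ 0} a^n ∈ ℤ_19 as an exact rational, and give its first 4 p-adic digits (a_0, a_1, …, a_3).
Σ a^n = 1/(1 − a) = 1/7221;  first 4 digits = (1, 0, 18, 17)

v_19(a) = 2 ≥ 1, so the series converges in ℤ_19 to 1/(1 − a) = 1/(1 − (-7220)) = 1/7221. Expand this rational in ℤ_19: compute digits iteratively via d_i = x_i mod 19, x_{i+1} = (x_i − d_i)/19. The first 4 digits are (1, 0, 18, 17).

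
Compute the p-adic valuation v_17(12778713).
v_17(12778713) = 5

v_17(n) is the largest exponent k such that 17^k divides n. Factor out: 12778713 = 17^5 · 9. (Sign doesn't affect v_p.) So v_17(12778713) = 5.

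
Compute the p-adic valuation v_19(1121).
v_19(1121) = 1

v_19(n) is the largest exponent k such that 19^k divides n. Factor out: 1121 = 19^1 · 59. (Sign doesn't affect v_p.) So v_19(1121) = 1.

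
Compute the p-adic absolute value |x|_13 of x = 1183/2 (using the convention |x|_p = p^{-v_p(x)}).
|1183/2|_13 = 1/169

Step 1 — compute v_13(x) by factoring powers of 13 out of the numerator and denominator: v_13(1183/2) = 2. Step 2 — apply |x|_p = p^{-v_p(x)} = 13^{-2} = 1/169.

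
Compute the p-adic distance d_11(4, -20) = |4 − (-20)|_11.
d_11(4, -20) = 1

Step 1 — x − y = 4 − (-20) = 24. Step 2 — v_11(24) = 0 (factor: 24 = (11^0 · 24); the sign does not affect v_p). Step 3 — |x − y|_11 = 11^{0} = 1.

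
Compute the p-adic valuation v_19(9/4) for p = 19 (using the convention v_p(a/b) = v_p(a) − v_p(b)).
v_19(9/4) = 0

Factor powers of 19 from the numerator and denominator of the reduced fraction: 9 = 19^0 · 9 and 4 = 19^0 · 4. Apply v_p(a/b) = v_p(a) − v_p(b): v_19(9/4) = 0 − 0 = 0.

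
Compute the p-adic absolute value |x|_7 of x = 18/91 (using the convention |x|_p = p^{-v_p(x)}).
|18/91|_7 = 7

Step 1 — compute v_7(x) by factoring powers of 7 out of the numerator and denominator: v_7(18/91) = -1. Step 2 — apply |x|_p = p^{-v_p(x)} = 7^{1} = 7.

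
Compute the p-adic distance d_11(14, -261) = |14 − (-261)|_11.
d_11(14, -261) = 1/11

Step 1 — x − y = 14 − (-261) = 275. Step 2 — v_11(275) = 1 (factor: 275 = (11^1 · 25); the sign does not affect v_p). Step 3 — |x − y|_11 = 11^{-1} = 1/11.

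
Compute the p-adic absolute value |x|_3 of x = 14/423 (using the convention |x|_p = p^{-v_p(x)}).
|14/423|_3 = 9

Step 1 — compute v_3(x) by factoring powers of 3 out of the numerator and denominator: v_3(14/423) = -2. Step 2 — apply |x|_p = p^{-v_p(x)} = 3^{2} = 9.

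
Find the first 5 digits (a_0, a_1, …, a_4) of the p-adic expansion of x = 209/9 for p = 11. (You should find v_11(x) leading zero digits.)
(a_0, …, a_4) = (0, 7, 2, 1, 6)

v_11(209/9) = 1, so a_0 = ... = a_0 = 0. Factor out: x = 11^1 · u with u = 19/9 a unit in ℤ_11. Expand u iteratively via a_{v+i} = u_i mod 11, u_{i+1} = (u_i − a_{v+i})/11:
  u_0 = 19/9;  a_1 = 7;  u_1 = (u_0 − 7)/11 = -4/9
  u_1 = -4/9;  a_2 = 2;  u_2 = (u_1 − 2)/11 = -2/9
  u_2 = -2/9;  a_3 = 1;  u_3 = (u_2 − 1)/11 = -1/9
  u_3 = -1/9;  a_4 = 6;  u_4 = (u_3 − 6)/11 = -5/9
Digits: (0, 7, 2, 1, 6).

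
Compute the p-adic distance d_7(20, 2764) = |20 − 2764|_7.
d_7(20, 2764) = 1/343

Step 1 — x − y = 20 − 2764 = -2744. Step 2 — v_7(-2744) = 3 (factor: -2744 = −(7^3 · 8); the sign does not affect v_p). Step 3 — |x − y|_7 = 7^{-3} = 1/343.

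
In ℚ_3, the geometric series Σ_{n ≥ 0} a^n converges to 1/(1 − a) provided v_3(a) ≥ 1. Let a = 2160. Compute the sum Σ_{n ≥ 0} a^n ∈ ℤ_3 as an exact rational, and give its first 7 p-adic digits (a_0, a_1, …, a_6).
Σ a^n = 1/(1 − a) = -1/2159;  first 7 digits = (1, 0, 0, 2, 2, 2, 0)

v_3(a) = 3 ≥ 1, so the series converges in ℤ_3 to 1/(1 − a) = 1/(1 − 2160) = -1/2159. Expand this rational in ℤ_3: compute digits iteratively via d_i = x_i mod 3, x_{i+1} = (x_i − d_i)/3. The first 7 digits are (1, 0, 0, 2, 2, 2, 0).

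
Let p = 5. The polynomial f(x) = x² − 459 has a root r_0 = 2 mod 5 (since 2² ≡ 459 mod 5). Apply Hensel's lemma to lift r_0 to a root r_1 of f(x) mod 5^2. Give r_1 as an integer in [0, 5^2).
r_1 = 22 (mod 25)

Hensel's recurrence: r_{i+1} = r_i − f(r_i)·(f′(r_i))^{-1} mod 5^{i+2}, with f′(x) = 2x. Iterate:
  r_0 = 2 (mod 5)
  r_1 = 22 (mod 25)
Final: r_1 = 22, and one checks f(r_1) ≡ 0 mod 5^2.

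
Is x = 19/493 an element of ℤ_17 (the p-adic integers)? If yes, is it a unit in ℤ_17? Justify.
x ∉ ℤ_17 (v_17(x) = -1 < 0)

ℤ_17 = {x ∈ ℚ_17 : v_17(x) ≥ 0} and ℤ_17^× = {x ∈ ℤ_17 : v_17(x) = 0}. Here v_17(19/493) = v_17(num) − v_17(den) = -1; compare against these criteria.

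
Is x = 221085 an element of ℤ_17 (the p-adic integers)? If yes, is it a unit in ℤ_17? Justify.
x ∈ ℤ_17 but not a unit; v_17(x) = 3 > 0

ℤ_17 = {x ∈ ℚ_17 : v_17(x) ≥ 0} and ℤ_17^× = {x ∈ ℤ_17 : v_17(x) = 0}. Here v_17(221085) = v_17(num) − v_17(den) = 3; compare against these criteria.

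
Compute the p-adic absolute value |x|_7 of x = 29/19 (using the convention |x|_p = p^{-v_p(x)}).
|29/19|_7 = 1

Step 1 — compute v_7(x) by factoring powers of 7 out of the numerator and denominator: v_7(29/19) = 0. Step 2 — apply |x|_p = p^{-v_p(x)} = 7^{0} = 1.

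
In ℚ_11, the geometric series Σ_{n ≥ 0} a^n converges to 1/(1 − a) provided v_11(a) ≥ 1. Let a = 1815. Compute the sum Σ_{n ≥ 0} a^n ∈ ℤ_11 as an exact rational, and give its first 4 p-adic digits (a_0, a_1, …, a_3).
Σ a^n = 1/(1 − a) = -1/1814;  first 4 digits = (1, 0, 4, 1)

v_11(a) = 2 ≥ 1, so the series converges in ℤ_11 to 1/(1 − a) = 1/(1 − 1815) = -1/1814. Expand this rational in ℤ_11: compute digits iteratively via d_i = x_i mod 11, x_{i+1} = (x_i − d_i)/11. The first 4 digits are (1, 0, 4, 1).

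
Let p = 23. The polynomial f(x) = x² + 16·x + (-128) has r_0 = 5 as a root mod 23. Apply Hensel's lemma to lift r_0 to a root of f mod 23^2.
r_1 = 189 (mod 529)

Hensel: r_{i+1} = r_i − f(r_i)·(f′(r_i))^{-1} mod 23^{i+2}, f′(x) = 2x + 16. Iterate:
  r_0 = 5 (mod 23)
  r_1 = 189 (mod 529)
Final: r = 189 satisfies f(r) ≡ 0 mod 23^2.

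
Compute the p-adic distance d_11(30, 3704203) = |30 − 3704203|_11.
d_11(30, 3704203) = 1/161051

Step 1 — x − y = 30 − 3704203 = -3704173. Step 2 — v_11(-3704173) = 5 (factor: -3704173 = −(11^5 · 23); the sign does not affect v_p). Step 3 — |x − y|_11 = 11^{-5} = 1/161051.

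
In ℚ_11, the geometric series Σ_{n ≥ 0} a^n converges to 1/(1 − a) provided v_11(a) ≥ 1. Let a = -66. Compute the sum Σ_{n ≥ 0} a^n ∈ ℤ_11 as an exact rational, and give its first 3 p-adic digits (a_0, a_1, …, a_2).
Σ a^n = 1/(1 − a) = 1/67;  first 3 digits = (1, 5, 2)

v_11(a) = 1 ≥ 1, so the series converges in ℤ_11 to 1/(1 − a) = 1/(1 − (-66)) = 1/67. Expand this rational in ℤ_11: compute digits iteratively via d_i = x_i mod 11, x_{i+1} = (x_i − d_i)/11. The first 3 digits are (1, 5, 2).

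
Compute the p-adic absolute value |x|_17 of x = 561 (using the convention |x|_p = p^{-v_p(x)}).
|561|_17 = 1/17

Step 1 — compute v_17(x) by factoring powers of 17 out of the numerator and denominator: v_17(561) = 1. Step 2 — apply |x|_p = p^{-v_p(x)} = 17^{-1} = 1/17.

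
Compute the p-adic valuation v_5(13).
v_5(13) = 0

v_5(n) is the largest exponent k such that 5^k divides n. Factor out: 13 = 5^0 · 13. (Sign doesn't affect v_p.) So v_5(13) = 0.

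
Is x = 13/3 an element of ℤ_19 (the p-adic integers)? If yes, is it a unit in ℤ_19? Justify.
x ∈ ℤ_19^× (unit); v_19(x) = 0

ℤ_19 = {x ∈ ℚ_19 : v_19(x) ≥ 0} and ℤ_19^× = {x ∈ ℤ_19 : v_19(x) = 0}. Here v_19(13/3) = v_19(num) − v_19(den) = 0; compare against these criteria.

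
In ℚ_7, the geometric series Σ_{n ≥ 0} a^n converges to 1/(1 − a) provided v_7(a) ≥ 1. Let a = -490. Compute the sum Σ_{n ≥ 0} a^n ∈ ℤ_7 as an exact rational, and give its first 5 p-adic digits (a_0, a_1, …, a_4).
Σ a^n = 1/(1 − a) = 1/491;  first 5 digits = (1, 0, 4, 5, 1)

v_7(a) = 2 ≥ 1, so the series converges in ℤ_7 to 1/(1 − a) = 1/(1 − (-490)) = 1/491. Expand this rational in ℤ_7: compute digits iteratively via d_i = x_i mod 7, x_{i+1} = (x_i − d_i)/7. The first 5 digits are (1, 0, 4, 5, 1).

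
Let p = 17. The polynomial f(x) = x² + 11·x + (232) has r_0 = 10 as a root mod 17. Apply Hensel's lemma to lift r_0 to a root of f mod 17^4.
r_3 = 62196 (mod 83521)

Hensel: r_{i+1} = r_i − f(r_i)·(f′(r_i))^{-1} mod 17^{i+2}, f′(x) = 2x + 11. Iterate:
  r_0 = 10 (mod 17)
  r_1 = 61 (mod 289)
  r_2 = 3240 (mod 4913)
  r_3 = 62196 (mod 83521)
Final: r = 62196 satisfies f(r) ≡ 0 mod 17^4.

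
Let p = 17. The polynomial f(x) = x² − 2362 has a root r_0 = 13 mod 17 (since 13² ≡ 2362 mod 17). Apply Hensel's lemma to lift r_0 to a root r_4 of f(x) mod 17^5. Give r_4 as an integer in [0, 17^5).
r_4 = 1215020 (mod 1419857)

Hensel's recurrence: r_{i+1} = r_i − f(r_i)·(f′(r_i))^{-1} mod 17^{i+2}, with f′(x) = 2x. Iterate:
  r_0 = 13 (mod 17)
  r_1 = 64 (mod 289)
  r_2 = 1509 (mod 4913)
  r_3 = 45726 (mod 83521)
  r_4 = 1215020 (mod 1419857)
Final: r_4 = 1215020, and one checks f(r_4) ≡ 0 mod 17^5.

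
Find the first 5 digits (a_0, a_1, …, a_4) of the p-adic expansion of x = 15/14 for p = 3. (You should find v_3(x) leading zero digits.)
(a_0, …, a_4) = (0, 1, 0, 1, 2)

v_3(15/14) = 1, so a_0 = ... = a_0 = 0. Factor out: x = 3^1 · u with u = 5/14 a unit in ℤ_3. Expand u iteratively via a_{v+i} = u_i mod 3, u_{i+1} = (u_i − a_{v+i})/3:
  u_0 = 5/14;  a_1 = 1;  u_1 = (u_0 − 1)/3 = -3/14
  u_1 = -3/14;  a_2 = 0;  u_2 = (u_1 − 0)/3 = -1/14
  u_2 = -1/14;  a_3 = 1;  u_3 = (u_2 − 1)/3 = -5/14
  u_3 = -5/14;  a_4 = 2;  u_4 = (u_3 − 2)/3 = -11/14
Digits: (0, 1, 0, 1, 2).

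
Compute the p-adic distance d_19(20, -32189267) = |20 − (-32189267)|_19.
d_19(20, -32189267) = 1/2476099

Step 1 — x − y = 20 − (-32189267) = 32189287. Step 2 — v_19(32189287) = 5 (factor: 32189287 = (19^5 · 13); the sign does not affect v_p). Step 3 — |x − y|_19 = 19^{-5} = 1/2476099.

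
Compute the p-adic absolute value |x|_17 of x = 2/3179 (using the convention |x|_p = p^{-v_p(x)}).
|2/3179|_17 = 289

Step 1 — compute v_17(x) by factoring powers of 17 out of the numerator and denominator: v_17(2/3179) = -2. Step 2 — apply |x|_p = p^{-v_p(x)} = 17^{2} = 289.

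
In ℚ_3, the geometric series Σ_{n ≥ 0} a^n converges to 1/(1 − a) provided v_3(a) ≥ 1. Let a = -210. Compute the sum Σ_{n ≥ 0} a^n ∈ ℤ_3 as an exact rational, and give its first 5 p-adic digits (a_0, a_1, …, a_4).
Σ a^n = 1/(1 − a) = 1/211;  first 5 digits = (1, 2, 1, 1, 2)

v_3(a) = 1 ≥ 1, so the series converges in ℤ_3 to 1/(1 − a) = 1/(1 − (-210)) = 1/211. Expand this rational in ℤ_3: compute digits iteratively via d_i = x_i mod 3, x_{i+1} = (x_i − d_i)/3. The first 5 digits are (1, 2, 1, 1, 2).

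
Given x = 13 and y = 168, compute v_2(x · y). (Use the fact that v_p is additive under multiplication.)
v_2(2184) = 3

v_p(x) = 0 (factor: 13 = 2^0 · 13); v_p(y) = 3 (factor: 168 = 2^3 · 21). Additivity: v_p(xy) = v_p(x) + v_p(y) = 0 + 3 = 3. (Direct check: xy = 2184 = 2^3 · (273).)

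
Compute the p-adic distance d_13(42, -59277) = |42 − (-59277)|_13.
d_13(42, -59277) = 1/2197

Step 1 — x − y = 42 − (-59277) = 59319. Step 2 — v_13(59319) = 3 (factor: 59319 = (13^3 · 27); the sign does not affect v_p). Step 3 — |x − y|_13 = 13^{-3} = 1/2197.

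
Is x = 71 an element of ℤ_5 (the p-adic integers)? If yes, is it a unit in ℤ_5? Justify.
x ∈ ℤ_5^× (unit); v_5(x) = 0

ℤ_5 = {x ∈ ℚ_5 : v_5(x) ≥ 0} and ℤ_5^× = {x ∈ ℤ_5 : v_5(x) = 0}. Here v_5(71) = v_5(num) − v_5(den) = 0; compare against these criteria.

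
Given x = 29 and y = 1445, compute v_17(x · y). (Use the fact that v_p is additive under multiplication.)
v_17(41905) = 2

v_p(x) = 0 (factor: 29 = 17^0 · 29); v_p(y) = 2 (factor: 1445 = 17^2 · 5). Additivity: v_p(xy) = v_p(x) + v_p(y) = 0 + 2 = 2. (Direct check: xy = 41905 = 17^2 · (145).)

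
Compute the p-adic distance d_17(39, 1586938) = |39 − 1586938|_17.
d_17(39, 1586938) = 1/83521

Step 1 — x − y = 39 − 1586938 = -1586899. Step 2 — v_17(-1586899) = 4 (factor: -1586899 = −(17^4 · 19); the sign does not affect v_p). Step 3 — |x − y|_17 = 17^{-4} = 1/83521.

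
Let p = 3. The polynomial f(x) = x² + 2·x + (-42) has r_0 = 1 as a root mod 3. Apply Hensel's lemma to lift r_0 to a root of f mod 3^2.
r_1 = 4 (mod 9)

Hensel: r_{i+1} = r_i − f(r_i)·(f′(r_i))^{-1} mod 3^{i+2}, f′(x) = 2x + 2. Iterate:
  r_0 = 1 (mod 3)
  r_1 = 4 (mod 9)
Final: r = 4 satisfies f(r) ≡ 0 mod 3^2.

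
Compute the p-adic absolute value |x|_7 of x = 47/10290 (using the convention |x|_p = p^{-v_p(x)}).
|47/10290|_7 = 343

Step 1 — compute v_7(x) by factoring powers of 7 out of the numerator and denominator: v_7(47/10290) = -3. Step 2 — apply |x|_p = p^{-v_p(x)} = 7^{3} = 343.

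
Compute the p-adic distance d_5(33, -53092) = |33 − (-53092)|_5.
d_5(33, -53092) = 1/3125

Step 1 — x − y = 33 − (-53092) = 53125. Step 2 — v_5(53125) = 5 (factor: 53125 = (5^5 · 17); the sign does not affect v_p). Step 3 — |x − y|_5 = 5^{-5} = 1/3125.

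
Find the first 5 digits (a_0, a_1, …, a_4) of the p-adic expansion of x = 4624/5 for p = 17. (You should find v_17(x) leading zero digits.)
(a_0, …, a_4) = (0, 0, 10, 3, 10)

v_17(4624/5) = 2, so a_0 = ... = a_1 = 0. Factor out: x = 17^2 · u with u = 16/5 a unit in ℤ_17. Expand u iteratively via a_{v+i} = u_i mod 17, u_{i+1} = (u_i − a_{v+i})/17:
  u_0 = 16/5;  a_2 = 10;  u_1 = (u_0 − 10)/17 = -2/5
  u_1 = -2/5;  a_3 = 3;  u_2 = (u_1 − 3)/17 = -1/5
  u_2 = -1/5;  a_4 = 10;  u_3 = (u_2 − 10)/17 = -3/5
Digits: (0, 0, 10, 3, 10).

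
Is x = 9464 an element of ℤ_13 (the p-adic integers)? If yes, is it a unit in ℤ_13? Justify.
x ∈ ℤ_13 but not a unit; v_13(x) = 2 > 0

ℤ_13 = {x ∈ ℚ_13 : v_13(x) ≥ 0} and ℤ_13^× = {x ∈ ℤ_13 : v_13(x) = 0}. Here v_13(9464) = v_13(num) − v_13(den) = 2; compare against these criteria.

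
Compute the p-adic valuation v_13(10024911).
v_13(10024911) = 5

v_13(n) is the largest exponent k such that 13^k divides n. Factor out: 10024911 = 13^5 · 27. (Sign doesn't affect v_p.) So v_13(10024911) = 5.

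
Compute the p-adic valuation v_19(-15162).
v_19(-15162) = 2

v_19(n) is the largest exponent k such that 19^k divides n. Factor out: -15162 = -19^2 · 42. (Sign doesn't affect v_p.) So v_19(-15162) = 2.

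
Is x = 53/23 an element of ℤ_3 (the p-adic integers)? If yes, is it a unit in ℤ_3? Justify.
x ∈ ℤ_3^× (unit); v_3(x) = 0

ℤ_3 = {x ∈ ℚ_3 : v_3(x) ≥ 0} and ℤ_3^× = {x ∈ ℤ_3 : v_3(x) = 0}. Here v_3(53/23) = v_3(num) − v_3(den) = 0; compare against these criteria.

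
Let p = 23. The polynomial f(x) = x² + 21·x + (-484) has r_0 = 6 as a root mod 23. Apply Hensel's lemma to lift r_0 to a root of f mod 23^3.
r_2 = 7550 (mod 12167)

Hensel: r_{i+1} = r_i − f(r_i)·(f′(r_i))^{-1} mod 23^{i+2}, f′(x) = 2x + 21. Iterate:
  r_0 = 6 (mod 23)
  r_1 = 144 (mod 529)
  r_2 = 7550 (mod 12167)
Final: r = 7550 satisfies f(r) ≡ 0 mod 23^3.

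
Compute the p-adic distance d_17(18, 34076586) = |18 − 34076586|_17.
d_17(18, 34076586) = 1/1419857

Step 1 — x − y = 18 − 34076586 = -34076568. Step 2 — v_17(-34076568) = 5 (factor: -34076568 = −(17^5 · 24); the sign does not affect v_p). Step 3 — |x − y|_17 = 17^{-5} = 1/1419857.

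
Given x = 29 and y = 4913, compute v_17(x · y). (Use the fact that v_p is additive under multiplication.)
v_17(142477) = 3

v_p(x) = 0 (factor: 29 = 17^0 · 29); v_p(y) = 3 (factor: 4913 = 17^3 · 1). Additivity: v_p(xy) = v_p(x) + v_p(y) = 0 + 3 = 3. (Direct check: xy = 142477 = 17^3 · (29).)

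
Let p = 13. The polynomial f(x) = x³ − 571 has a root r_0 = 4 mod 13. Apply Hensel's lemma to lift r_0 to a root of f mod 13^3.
r_2 = 1525 (mod 2197)

Hensel: r_{i+1} = r_i − f(r_i)/f′(r_i) mod 13^{i+2}, where f′(x) = 3x². Iterate:
  r_0 = 4 (mod 13)
  r_1 = 4 (mod 169)
  r_2 = 1525 (mod 2197)
Final: r = 1525 with f(r) ≡ 0 mod 13^3.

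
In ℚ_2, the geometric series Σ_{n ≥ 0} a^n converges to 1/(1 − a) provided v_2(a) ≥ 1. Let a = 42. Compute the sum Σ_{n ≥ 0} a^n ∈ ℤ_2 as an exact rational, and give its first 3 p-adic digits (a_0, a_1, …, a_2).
Σ a^n = 1/(1 − a) = -1/41;  first 3 digits = (1, 1, 1)

v_2(a) = 1 ≥ 1, so the series converges in ℤ_2 to 1/(1 − a) = 1/(1 − 42) = -1/41. Expand this rational in ℤ_2: compute digits iteratively via d_i = x_i mod 2, x_{i+1} = (x_i − d_i)/2. The first 3 digits are (1, 1, 1).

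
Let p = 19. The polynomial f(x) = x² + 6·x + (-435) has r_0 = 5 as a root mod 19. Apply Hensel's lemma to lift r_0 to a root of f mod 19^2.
r_1 = 119 (mod 361)

Hensel: r_{i+1} = r_i − f(r_i)·(f′(r_i))^{-1} mod 19^{i+2}, f′(x) = 2x + 6. Iterate:
  r_0 = 5 (mod 19)
  r_1 = 119 (mod 361)
Final: r = 119 satisfies f(r) ≡ 0 mod 19^2.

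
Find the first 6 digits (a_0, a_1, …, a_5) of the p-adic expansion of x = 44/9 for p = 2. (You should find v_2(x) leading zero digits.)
(a_0, …, a_5) = (0, 0, 1, 1, 0, 0)

v_2(44/9) = 2, so a_0 = ... = a_1 = 0. Factor out: x = 2^2 · u with u = 11/9 a unit in ℤ_2. Expand u iteratively via a_{v+i} = u_i mod 2, u_{i+1} = (u_i − a_{v+i})/2:
  u_0 = 11/9;  a_2 = 1;  u_1 = (u_0 − 1)/2 = 1/9
  u_1 = 1/9;  a_3 = 1;  u_2 = (u_1 − 1)/2 = -4/9
  u_2 = -4/9;  a_4 = 0;  u_3 = (u_2 − 0)/2 = -2/9
  u_3 = -2/9;  a_5 = 0;  u_4 = (u_3 − 0)/2 = -1/9
Digits: (0, 0, 1, 1, 0, 0).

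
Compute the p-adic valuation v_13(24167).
v_13(24167) = 3

v_13(n) is the largest exponent k such that 13^k divides n. Factor out: 24167 = 13^3 · 11. (Sign doesn't affect v_p.) So v_13(24167) = 3.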